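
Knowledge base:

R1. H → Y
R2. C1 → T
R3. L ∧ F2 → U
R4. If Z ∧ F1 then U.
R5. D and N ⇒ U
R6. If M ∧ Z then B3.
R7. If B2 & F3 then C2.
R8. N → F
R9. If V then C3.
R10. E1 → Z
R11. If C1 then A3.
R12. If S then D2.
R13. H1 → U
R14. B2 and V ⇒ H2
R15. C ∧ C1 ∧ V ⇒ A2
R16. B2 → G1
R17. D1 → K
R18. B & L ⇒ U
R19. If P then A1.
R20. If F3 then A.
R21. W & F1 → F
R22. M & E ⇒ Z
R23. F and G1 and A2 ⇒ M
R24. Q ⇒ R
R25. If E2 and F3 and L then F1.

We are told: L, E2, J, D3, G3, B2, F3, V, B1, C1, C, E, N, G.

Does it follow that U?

F  (by R8: N)
A2  (by R15: C, C1, V)
G1  (by R16: B2)
M  (by R23: F, G1, A2)
F1  (by R25: E2, F3, L)
Z  (by R22: M, E)
U  (by R4: Z, F1)

Yes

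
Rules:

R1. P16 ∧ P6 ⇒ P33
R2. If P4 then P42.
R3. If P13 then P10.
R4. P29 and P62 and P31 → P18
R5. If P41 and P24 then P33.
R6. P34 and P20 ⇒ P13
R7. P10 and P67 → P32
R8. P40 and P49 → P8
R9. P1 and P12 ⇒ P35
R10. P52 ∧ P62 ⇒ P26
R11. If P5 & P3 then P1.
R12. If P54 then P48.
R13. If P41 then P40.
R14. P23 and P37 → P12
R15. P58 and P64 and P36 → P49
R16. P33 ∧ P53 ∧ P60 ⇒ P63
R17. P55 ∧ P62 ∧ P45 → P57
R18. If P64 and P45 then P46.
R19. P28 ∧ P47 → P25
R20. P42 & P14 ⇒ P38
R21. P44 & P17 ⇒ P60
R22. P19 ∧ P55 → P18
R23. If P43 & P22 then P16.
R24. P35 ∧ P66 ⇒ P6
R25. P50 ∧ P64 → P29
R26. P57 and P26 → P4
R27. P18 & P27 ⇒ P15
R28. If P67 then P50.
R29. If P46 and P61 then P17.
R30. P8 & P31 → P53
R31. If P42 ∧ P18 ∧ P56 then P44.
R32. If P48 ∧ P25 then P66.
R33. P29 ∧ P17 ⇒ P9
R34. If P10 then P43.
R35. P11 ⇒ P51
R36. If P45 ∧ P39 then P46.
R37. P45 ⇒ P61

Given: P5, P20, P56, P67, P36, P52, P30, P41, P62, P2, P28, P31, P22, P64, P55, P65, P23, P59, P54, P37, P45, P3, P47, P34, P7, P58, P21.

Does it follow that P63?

P13  (by R6: P34, P20)
P26  (by R10: P52, P62)
P1  (by R11: P5, P3)
P48  (by R12: P54)
P40  (by R13: P41)
P12  (by R14: P23, P37)
P49  (by R15: P58, P64, P36)
P57  (by R17: P55, P62, P45)
P46  (by R18: P64, P45)
P25  (by R19: P28, P47)
P4  (by R26: P57, P26)
P50  (by R28: P67)
P66  (by R32: P48, P25)
P61  (by R37: P45)
P42  (by R2: P4)
P10  (by R3: P13)
P8  (by R8: P40, P49)
P35  (by R9: P1, P12)
P6  (by R24: P35, P66)
P29  (by R25: P50, P64)
P17  (by R29: P46, P61)
P53  (by R30: P8, P31)
P43  (by R34: P10)
P18  (by R4: P29, P62, P31)
P16  (by R23: P43, P22)
P44  (by R31: P42, P18, P56)
P33  (by R1: P16, P6)
P60  (by R21: P44, P17)
P63  (by R16: P33, P53, P60)

Yes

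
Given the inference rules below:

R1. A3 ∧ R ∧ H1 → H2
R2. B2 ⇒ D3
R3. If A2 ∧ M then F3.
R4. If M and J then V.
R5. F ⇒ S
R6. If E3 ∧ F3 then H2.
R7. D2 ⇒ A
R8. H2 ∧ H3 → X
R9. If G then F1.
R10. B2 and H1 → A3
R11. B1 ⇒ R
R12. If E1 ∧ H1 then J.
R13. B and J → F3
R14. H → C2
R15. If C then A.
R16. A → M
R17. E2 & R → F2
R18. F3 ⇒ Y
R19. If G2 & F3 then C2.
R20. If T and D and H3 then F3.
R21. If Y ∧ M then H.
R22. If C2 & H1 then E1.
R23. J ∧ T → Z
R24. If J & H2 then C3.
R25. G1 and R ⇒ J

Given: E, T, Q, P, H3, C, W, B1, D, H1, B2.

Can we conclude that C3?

A3  (by R10: B2, H1)
R  (by R11: B1)
A  (by R15: C)
M  (by R16: A)
F3  (by R20: T, D, H3)
H2  (by R1: A3, R, H1)
Y  (by R18: F3)
H  (by R21: Y, M)
C2  (by R14: H)
E1  (by R22: C2, H1)
J  (by R12: E1, H1)
C3  (by R24: J, H2)

Yes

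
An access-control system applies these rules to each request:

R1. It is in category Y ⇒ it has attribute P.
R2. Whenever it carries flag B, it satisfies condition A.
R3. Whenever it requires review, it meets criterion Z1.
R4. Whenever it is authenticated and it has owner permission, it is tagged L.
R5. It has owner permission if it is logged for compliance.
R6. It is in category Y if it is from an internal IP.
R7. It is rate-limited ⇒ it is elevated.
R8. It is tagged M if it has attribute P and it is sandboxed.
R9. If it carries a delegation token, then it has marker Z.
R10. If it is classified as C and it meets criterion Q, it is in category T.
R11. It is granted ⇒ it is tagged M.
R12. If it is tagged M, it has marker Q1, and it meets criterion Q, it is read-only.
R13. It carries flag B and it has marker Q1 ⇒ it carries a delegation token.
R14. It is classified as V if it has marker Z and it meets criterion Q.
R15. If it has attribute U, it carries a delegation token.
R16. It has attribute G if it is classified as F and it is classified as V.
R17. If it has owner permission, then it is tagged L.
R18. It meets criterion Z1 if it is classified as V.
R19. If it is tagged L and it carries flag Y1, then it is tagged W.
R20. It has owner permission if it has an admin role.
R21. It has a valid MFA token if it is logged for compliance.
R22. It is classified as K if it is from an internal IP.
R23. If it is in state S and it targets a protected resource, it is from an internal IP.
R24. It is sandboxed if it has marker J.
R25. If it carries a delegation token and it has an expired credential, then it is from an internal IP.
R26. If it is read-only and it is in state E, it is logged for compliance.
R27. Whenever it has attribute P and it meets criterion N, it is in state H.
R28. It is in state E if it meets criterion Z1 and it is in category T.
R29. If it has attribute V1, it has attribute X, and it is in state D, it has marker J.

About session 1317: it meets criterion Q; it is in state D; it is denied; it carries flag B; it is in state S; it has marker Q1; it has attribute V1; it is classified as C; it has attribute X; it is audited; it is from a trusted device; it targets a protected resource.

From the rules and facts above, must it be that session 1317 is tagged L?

By R10 (it is classified as C, it meets criterion Q): it is in category T.
By R13 (it carries flag B, it has marker Q1): it carries a delegation token.
By R23 (it is in state S, it targets a protected resource): it is from an internal IP.
By R29 (it has attribute V1, it has attribute X, it is in state D): it has marker J.
By R6 (it is from an internal IP): it is in category Y.
By R9 (it carries a delegation token): it has marker Z.
By R14 (it has marker Z, it meets criterion Q): it is classified as V.
By R18 (it is classified as V): it meets criterion Z1.
By R24 (it has marker J): it is sandboxed.
By R28 (it meets criterion Z1, it is in category T): it is in state E.
By R1 (it is in category Y): it has attribute P.
By R8 (it has attribute P, it is sandboxed): it is tagged M.
By R12 (it is tagged M, it has marker Q1, it meets criterion Q): it is read-only.
By R26 (it is read-only, it is in state E): it is logged for compliance.
By R5 (it is logged for compliance): it has owner permission.
By R17 (it has owner permission): it is tagged L.

Yes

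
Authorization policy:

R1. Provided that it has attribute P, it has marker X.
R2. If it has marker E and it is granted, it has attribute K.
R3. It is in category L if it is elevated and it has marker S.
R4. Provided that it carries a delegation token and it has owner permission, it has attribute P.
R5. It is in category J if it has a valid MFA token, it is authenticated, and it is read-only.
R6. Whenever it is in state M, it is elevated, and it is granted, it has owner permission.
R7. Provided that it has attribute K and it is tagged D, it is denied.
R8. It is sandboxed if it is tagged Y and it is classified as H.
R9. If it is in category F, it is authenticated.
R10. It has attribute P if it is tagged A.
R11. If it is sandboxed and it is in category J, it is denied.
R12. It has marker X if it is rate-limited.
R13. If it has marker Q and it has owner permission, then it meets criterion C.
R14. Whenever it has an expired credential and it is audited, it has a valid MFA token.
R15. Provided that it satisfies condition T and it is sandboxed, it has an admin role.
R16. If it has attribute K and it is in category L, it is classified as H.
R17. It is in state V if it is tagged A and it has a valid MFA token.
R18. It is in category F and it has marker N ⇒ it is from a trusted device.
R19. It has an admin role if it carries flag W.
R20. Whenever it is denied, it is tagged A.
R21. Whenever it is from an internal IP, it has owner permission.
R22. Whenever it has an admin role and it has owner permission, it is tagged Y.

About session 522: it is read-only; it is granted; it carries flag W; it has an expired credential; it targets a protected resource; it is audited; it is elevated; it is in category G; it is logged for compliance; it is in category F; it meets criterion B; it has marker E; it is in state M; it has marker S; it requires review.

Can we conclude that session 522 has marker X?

Yes

By R2 (it has marker E, it is granted): it has attribute K.
By R3 (it is elevated, it has marker S): it is in category L.
By R6 (it is in state M, it is elevated, it is granted): it has owner permission.
By R9 (it is in category F): it is authenticated.
By R14 (it has an expired credential, it is audited): it has a valid MFA token.
By R16 (it has attribute K, it is in category L): it is classified as H.
By R19 (it carries flag W): it has an admin role.
By R22 (it has an admin role, it has owner permission): it is tagged Y.
By R5 (it has a valid MFA token, it is authenticated, it is read-only): it is in category J.
By R8 (it is tagged Y, it is classified as H): it is sandboxed.
By R11 (it is sandboxed, it is in category J): it is denied.
By R20 (it is denied): it is tagged A.
By R10 (it is tagged A): it has attribute P.
By R1 (it has attribute P): it has marker X.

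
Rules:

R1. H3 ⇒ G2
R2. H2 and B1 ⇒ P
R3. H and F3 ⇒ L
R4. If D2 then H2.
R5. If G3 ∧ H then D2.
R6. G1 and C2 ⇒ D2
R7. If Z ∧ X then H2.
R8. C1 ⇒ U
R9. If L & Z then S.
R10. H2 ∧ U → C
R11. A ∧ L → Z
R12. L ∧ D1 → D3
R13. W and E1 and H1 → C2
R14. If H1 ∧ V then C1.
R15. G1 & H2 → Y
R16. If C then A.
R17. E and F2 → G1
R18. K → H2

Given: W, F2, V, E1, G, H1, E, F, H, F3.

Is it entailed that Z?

Yes

L  (by R3: H, F3)
C2  (by R13: W, E1, H1)
C1  (by R14: H1, V)
G1  (by R17: E, F2)
D2  (by R6: G1, C2)
U  (by R8: C1)
H2  (by R4: D2)
C  (by R10: H2, U)
A  (by R16: C)
Z  (by R11: A, L)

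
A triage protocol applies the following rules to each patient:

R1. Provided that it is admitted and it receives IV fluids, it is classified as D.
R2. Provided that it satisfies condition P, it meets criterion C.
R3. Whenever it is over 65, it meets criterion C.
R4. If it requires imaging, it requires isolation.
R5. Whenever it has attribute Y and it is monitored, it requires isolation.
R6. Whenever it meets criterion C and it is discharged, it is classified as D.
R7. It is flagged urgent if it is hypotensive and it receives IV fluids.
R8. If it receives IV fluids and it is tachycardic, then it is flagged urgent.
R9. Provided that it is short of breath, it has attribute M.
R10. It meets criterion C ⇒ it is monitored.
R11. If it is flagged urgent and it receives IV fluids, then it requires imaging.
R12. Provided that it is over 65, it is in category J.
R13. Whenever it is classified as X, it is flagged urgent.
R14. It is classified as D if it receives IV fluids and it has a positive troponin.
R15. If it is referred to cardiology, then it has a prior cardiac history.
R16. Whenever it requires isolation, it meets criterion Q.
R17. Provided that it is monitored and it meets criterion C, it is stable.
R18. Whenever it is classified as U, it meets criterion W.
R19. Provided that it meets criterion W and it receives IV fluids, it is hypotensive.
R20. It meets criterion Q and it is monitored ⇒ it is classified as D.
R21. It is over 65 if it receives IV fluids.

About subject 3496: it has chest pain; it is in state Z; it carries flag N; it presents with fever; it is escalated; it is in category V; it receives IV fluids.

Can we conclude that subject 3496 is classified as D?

No

Forward chaining from the given facts derives: is over 65, meets criterion C, is monitored, is in category J, is stable.
Rules concluding "it is classified as D": R1 needs "it is admitted"; R6 needs "it is discharged"; R14 needs "it has a positive troponin"; R20 needs "it meets criterion Q" — none of these are established.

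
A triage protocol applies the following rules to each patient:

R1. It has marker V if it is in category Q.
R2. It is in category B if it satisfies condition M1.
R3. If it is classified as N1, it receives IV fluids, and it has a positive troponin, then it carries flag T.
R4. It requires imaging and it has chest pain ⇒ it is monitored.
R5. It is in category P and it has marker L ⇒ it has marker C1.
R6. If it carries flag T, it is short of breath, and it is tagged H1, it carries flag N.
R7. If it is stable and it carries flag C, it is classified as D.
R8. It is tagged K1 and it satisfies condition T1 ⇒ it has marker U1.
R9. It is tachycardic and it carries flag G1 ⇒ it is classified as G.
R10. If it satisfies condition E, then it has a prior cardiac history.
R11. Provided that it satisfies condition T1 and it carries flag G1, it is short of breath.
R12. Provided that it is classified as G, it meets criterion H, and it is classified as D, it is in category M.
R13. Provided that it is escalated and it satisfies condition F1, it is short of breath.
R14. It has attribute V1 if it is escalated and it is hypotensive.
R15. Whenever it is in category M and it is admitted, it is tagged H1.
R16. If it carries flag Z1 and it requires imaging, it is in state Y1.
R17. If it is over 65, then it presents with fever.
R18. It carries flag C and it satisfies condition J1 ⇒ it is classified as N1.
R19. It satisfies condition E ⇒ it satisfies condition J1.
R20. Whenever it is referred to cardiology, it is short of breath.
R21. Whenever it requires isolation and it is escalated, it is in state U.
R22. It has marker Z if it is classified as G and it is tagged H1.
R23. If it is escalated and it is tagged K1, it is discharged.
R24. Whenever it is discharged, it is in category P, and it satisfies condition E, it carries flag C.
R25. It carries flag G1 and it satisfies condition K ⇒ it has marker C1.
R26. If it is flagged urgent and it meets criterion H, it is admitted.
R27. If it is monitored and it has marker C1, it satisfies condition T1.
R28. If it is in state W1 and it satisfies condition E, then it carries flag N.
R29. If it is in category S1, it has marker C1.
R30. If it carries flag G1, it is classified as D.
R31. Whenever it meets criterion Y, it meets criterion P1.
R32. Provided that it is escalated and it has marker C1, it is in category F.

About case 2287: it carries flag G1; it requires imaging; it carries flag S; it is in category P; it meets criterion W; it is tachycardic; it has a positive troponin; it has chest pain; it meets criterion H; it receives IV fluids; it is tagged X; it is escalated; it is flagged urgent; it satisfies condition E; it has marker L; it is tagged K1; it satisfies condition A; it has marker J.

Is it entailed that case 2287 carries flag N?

Yes

By R4 (it requires imaging, it has chest pain): it is monitored.
By R5 (it is in category P, it has marker L): it has marker C1.
By R9 (it is tachycardic, it carries flag G1): it is classified as G.
By R19 (it satisfies condition E): it satisfies condition J1.
By R23 (it is escalated, it is tagged K1): it is discharged.
By R24 (it is discharged, it is in category P, it satisfies condition E): it carries flag C.
By R26 (it is flagged urgent, it meets criterion H): it is admitted.
By R27 (it is monitored, it has marker C1): it satisfies condition T1.
By R30 (it carries flag G1): it is classified as D.
By R11 (it satisfies condition T1, it carries flag G1): it is short of breath.
By R12 (it is classified as G, it meets criterion H, it is classified as D): it is in category M.
By R15 (it is in category M, it is admitted): it is tagged H1.
By R18 (it carries flag C, it satisfies condition J1): it is classified as N1.
By R3 (it is classified as N1, it receives IV fluids, it has a positive troponin): it carries flag T.
By R6 (it carries flag T, it is short of breath, it is tagged H1): it carries flag N.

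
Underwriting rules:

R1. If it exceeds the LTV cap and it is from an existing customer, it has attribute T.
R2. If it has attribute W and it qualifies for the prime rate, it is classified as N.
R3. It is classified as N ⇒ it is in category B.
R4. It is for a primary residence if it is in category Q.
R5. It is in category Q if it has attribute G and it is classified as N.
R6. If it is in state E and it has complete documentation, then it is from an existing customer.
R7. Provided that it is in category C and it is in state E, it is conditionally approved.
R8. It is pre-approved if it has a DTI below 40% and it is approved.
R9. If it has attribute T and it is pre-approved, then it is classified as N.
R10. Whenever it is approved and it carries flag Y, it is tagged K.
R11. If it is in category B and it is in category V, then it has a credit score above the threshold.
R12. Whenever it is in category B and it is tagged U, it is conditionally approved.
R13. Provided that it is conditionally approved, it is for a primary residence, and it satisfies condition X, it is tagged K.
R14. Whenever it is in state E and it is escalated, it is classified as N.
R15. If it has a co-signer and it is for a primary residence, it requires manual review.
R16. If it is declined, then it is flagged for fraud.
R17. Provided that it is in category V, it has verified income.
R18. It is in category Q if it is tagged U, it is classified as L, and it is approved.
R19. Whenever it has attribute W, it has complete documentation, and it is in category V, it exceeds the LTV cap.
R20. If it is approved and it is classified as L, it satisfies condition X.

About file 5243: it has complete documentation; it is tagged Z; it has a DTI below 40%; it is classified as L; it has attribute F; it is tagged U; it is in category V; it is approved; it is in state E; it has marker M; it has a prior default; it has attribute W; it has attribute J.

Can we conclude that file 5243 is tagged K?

By R6 (it is in state E, it has complete documentation): it is from an existing customer.
By R8 (it has a DTI below 40%, it is approved): it is pre-approved.
By R18 (it is tagged U, it is classified as L, it is approved): it is in category Q.
By R19 (it has attribute W, it has complete documentation, it is in category V): it exceeds the LTV cap.
By R20 (it is approved, it is classified as L): it satisfies condition X.
By R1 (it exceeds the LTV cap, it is from an existing customer): it has attribute T.
By R4 (it is in category Q): it is for a primary residence.
By R9 (it has attribute T, it is pre-approved): it is classified as N.
By R3 (it is classified as N): it is in category B.
By R12 (it is in category B, it is tagged U): it is conditionally approved.
By R13 (it is conditionally approved, it is for a primary residence, it satisfies condition X): it is tagged K.

Yes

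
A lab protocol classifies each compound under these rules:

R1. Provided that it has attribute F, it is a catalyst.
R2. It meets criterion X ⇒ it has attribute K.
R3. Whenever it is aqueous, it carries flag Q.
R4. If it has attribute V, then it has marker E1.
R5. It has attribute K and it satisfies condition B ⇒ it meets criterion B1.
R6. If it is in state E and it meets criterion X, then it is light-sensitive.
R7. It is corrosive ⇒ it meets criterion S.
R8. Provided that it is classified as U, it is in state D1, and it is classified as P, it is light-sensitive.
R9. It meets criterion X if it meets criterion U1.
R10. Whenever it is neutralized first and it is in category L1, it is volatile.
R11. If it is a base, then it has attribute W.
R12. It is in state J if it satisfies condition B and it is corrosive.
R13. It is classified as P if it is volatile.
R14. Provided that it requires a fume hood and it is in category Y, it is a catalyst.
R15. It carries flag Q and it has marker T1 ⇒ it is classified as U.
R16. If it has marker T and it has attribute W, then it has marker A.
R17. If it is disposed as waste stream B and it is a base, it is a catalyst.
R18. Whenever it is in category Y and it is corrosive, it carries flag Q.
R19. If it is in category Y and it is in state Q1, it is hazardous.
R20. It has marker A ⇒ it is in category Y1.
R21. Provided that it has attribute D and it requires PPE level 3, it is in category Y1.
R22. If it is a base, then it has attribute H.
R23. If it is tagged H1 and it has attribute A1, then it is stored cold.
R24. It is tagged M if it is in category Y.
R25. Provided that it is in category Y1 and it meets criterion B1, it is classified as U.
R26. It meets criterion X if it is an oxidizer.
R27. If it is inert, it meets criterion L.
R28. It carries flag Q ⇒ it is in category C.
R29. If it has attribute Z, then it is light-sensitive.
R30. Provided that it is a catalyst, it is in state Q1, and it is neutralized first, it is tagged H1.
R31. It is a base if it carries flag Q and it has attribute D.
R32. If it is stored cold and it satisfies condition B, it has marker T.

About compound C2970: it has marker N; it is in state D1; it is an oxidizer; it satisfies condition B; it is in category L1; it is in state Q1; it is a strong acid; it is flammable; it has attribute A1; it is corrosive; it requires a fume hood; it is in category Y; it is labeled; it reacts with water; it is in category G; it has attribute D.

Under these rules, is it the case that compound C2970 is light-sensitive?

Forward chaining from the given facts derives: meets criterion S, is in state J, is a catalyst, carries flag Q, is hazardous, is tagged M, meets criterion X, is in category C, is a base, has attribute K, meets criterion B1, has attribute W, has attribute H.
Rules concluding "it is light-sensitive": R6 needs "it is in state E"; R8 needs "it is classified as U"; R29 needs "it has attribute Z" — none of these are established.

No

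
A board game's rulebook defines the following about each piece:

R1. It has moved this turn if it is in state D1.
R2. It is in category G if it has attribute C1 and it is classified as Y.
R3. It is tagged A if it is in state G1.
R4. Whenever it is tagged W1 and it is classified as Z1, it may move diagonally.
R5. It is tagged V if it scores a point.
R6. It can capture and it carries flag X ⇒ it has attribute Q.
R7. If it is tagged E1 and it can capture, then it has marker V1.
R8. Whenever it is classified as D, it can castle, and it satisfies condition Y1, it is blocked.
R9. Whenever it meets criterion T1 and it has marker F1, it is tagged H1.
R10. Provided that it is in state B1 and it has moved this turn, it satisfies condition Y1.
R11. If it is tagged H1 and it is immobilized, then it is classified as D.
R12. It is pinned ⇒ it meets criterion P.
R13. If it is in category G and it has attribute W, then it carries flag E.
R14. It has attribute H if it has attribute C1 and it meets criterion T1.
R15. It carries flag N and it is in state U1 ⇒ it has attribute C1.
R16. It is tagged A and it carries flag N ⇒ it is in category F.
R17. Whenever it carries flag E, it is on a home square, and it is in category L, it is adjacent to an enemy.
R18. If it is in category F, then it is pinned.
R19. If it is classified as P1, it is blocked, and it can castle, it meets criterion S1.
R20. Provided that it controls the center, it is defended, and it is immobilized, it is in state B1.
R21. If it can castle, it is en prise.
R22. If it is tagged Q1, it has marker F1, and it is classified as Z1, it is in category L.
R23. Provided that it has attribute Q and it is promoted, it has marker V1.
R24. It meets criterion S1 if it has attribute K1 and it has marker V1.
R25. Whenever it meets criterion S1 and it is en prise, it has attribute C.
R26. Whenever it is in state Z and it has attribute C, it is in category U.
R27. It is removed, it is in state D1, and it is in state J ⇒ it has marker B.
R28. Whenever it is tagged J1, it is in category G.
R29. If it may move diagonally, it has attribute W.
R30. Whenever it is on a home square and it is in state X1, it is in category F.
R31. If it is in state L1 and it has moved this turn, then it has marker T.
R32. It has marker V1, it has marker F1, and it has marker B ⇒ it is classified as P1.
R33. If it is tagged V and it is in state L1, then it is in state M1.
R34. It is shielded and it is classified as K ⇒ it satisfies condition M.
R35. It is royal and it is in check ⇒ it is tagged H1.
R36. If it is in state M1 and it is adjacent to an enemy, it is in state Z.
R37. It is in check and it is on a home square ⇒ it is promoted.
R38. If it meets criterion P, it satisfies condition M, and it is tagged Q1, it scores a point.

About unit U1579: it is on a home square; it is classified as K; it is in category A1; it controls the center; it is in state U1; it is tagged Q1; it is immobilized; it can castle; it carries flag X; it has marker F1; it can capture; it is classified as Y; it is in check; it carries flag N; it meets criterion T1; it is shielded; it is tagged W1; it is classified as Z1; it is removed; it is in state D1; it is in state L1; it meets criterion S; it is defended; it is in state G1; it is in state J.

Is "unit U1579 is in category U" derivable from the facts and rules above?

By R1 (it is in state D1): it has moved this turn.
By R3 (it is in state G1): it is tagged A.
By R4 (it is tagged W1, it is classified as Z1): it may move diagonally.
By R6 (it can capture, it carries flag X): it has attribute Q.
By R9 (it meets criterion T1, it has marker F1): it is tagged H1.
By R11 (it is tagged H1, it is immobilized): it is classified as D.
By R15 (it carries flag N, it is in state U1): it has attribute C1.
By R16 (it is tagged A, it carries flag N): it is in category F.
By R18 (it is in category F): it is pinned.
By R20 (it controls the center, it is defended, it is immobilized): it is in state B1.
By R21 (it can castle): it is en prise.
By R22 (it is tagged Q1, it has marker F1, it is classified as Z1): it is in category L.
By R27 (it is removed, it is in state D1, it is in state J): it has marker B.
By R29 (it may move diagonally): it has attribute W.
By R34 (it is shielded, it is classified as K): it satisfies condition M.
By R37 (it is in check, it is on a home square): it is promoted.
By R2 (it has attribute C1, it is classified as Y): it is in category G.
By R10 (it is in state B1, it has moved this turn): it satisfies condition Y1.
By R12 (it is pinned): it meets criterion P.
By R13 (it is in category G, it has attribute W): it carries flag E.
By R17 (it carries flag E, it is on a home square, it is in category L): it is adjacent to an enemy.
By R23 (it has attribute Q, it is promoted): it has marker V1.
By R32 (it has marker V1, it has marker F1, it has marker B): it is classified as P1.
By R38 (it meets criterion P, it satisfies condition M, it is tagged Q1): it scores a point.
By R5 (it scores a point): it is tagged V.
By R8 (it is classified as D, it can castle, it satisfies condition Y1): it is blocked.
By R19 (it is classified as P1, it is blocked, it can castle): it meets criterion S1.
By R25 (it meets criterion S1, it is en prise): it has attribute C.
By R33 (it is tagged V, it is in state L1): it is in state M1.
By R36 (it is in state M1, it is adjacent to an enemy): it is in state Z.
By R26 (it is in state Z, it has attribute C): it is in category U.

Yes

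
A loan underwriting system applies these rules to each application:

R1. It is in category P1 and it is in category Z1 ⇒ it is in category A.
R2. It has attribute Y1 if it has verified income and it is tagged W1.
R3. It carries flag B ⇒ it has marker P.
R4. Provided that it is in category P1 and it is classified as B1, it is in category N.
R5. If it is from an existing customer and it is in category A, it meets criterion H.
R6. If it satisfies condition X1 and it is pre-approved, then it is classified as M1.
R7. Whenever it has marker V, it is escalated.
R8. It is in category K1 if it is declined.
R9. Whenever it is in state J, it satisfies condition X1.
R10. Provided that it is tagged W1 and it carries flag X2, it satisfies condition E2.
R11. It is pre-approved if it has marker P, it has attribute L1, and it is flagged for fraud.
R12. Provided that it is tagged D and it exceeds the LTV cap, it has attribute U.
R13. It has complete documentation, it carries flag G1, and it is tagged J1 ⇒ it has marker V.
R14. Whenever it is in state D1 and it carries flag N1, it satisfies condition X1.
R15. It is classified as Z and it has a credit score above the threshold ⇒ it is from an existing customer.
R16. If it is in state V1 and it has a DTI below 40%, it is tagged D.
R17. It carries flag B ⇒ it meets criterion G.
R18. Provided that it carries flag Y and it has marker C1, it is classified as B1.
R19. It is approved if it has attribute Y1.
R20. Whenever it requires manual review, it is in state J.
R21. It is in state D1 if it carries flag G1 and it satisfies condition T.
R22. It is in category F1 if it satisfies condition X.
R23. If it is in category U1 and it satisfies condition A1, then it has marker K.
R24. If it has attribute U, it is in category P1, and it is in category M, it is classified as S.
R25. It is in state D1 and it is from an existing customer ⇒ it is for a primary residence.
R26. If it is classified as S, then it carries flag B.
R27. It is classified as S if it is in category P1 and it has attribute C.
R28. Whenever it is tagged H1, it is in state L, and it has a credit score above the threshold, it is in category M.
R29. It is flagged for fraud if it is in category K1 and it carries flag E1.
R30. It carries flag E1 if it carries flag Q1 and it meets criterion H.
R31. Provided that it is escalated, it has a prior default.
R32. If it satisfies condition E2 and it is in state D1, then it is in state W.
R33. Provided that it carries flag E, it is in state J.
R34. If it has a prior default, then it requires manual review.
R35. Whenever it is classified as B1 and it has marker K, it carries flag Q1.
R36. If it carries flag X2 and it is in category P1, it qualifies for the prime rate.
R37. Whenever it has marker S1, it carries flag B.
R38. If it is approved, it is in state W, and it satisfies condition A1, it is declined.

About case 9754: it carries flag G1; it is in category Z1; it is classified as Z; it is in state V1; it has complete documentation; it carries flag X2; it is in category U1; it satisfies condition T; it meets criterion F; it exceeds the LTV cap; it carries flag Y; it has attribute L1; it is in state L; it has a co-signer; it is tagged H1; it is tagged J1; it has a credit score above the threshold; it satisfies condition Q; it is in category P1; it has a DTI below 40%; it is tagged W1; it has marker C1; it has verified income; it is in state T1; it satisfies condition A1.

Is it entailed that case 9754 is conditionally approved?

Forward chaining from the given facts derives: is in category A, has attribute Y1, satisfies condition E2, has marker V, is from an existing customer, is tagged D, is classified as B1, is approved, is in state D1, has marker K, is for a primary residence, is in category M, is in state W, carries flag Q1, qualifies for the prime rate, is declined, is in category N, meets criterion H, is escalated, is in category K1, has attribute U, is classified as S, carries flag B, carries flag E1, has a prior default, requires manual review, has marker P, meets criterion G, is in state J, is flagged for fraud, satisfies condition X1, is pre-approved, is classified as M1.
No rule has "it is conditionally approved" as its conclusion, and it is not among the given facts.

No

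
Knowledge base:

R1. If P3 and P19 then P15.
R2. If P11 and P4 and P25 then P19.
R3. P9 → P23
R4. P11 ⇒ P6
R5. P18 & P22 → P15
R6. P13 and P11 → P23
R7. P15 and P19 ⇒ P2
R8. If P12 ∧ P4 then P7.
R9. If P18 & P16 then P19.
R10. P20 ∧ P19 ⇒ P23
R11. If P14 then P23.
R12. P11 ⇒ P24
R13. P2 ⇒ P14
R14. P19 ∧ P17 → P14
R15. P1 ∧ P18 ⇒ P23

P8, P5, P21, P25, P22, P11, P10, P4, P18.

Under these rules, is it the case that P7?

No

Forward chaining from the given facts derives: P19, P6, P15, P2, P24, P14, P23.
The only rule concluding P7 is R8, which needs P12; that is never established.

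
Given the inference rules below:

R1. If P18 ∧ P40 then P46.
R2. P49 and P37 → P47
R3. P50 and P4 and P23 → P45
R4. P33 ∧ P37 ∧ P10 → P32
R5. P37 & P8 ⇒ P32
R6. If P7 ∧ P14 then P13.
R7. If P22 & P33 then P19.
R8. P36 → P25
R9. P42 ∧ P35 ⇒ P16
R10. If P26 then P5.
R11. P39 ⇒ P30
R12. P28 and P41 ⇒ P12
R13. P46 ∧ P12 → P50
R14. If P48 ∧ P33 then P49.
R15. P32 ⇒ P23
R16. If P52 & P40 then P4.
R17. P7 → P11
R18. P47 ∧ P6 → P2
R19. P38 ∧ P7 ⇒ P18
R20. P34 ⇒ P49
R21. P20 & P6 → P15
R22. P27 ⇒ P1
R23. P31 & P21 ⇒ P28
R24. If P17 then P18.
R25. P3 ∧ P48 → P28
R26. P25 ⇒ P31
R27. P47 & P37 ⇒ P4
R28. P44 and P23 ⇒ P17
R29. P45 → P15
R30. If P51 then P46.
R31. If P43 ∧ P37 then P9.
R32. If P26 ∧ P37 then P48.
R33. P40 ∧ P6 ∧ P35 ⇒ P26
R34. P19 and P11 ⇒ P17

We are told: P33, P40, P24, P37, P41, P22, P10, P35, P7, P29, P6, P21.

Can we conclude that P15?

No

Forward chaining from the given facts derives: P32, P19, P23, P11, P26, P17, P5, P18, P48, P46, P49, P47, P2, P4.
Rules concluding P15: R21 needs P20; R29 needs P45 — none of these are established.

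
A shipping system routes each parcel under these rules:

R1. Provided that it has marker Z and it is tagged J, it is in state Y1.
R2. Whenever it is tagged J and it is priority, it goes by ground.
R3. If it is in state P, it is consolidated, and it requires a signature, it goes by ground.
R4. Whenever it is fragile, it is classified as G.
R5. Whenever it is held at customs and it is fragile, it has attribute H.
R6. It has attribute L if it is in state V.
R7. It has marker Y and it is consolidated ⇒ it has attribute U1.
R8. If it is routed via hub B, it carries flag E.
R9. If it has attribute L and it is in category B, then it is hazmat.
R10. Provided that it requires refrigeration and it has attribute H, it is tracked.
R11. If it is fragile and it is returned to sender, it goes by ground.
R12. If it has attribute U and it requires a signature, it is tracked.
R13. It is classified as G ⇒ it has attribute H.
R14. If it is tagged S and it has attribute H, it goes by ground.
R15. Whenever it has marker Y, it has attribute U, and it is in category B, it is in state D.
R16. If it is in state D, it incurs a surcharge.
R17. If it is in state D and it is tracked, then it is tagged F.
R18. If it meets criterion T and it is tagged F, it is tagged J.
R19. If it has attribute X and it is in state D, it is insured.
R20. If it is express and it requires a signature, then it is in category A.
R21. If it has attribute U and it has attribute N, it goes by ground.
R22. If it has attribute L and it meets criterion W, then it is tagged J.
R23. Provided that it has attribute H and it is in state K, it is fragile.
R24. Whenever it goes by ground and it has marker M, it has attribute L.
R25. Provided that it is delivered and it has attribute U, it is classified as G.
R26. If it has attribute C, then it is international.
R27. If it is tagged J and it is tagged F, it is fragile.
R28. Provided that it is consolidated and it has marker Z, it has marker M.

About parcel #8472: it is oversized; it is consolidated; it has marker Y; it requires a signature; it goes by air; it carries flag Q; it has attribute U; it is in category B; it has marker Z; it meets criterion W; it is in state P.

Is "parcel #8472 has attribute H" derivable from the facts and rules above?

Yes

By R3 (it is in state P, it is consolidated, it requires a signature): it goes by ground.
By R12 (it has attribute U, it requires a signature): it is tracked.
By R15 (it has marker Y, it has attribute U, it is in category B): it is in state D.
By R17 (it is in state D, it is tracked): it is tagged F.
By R28 (it is consolidated, it has marker Z): it has marker M.
By R24 (it goes by ground, it has marker M): it has attribute L.
By R22 (it has attribute L, it meets criterion W): it is tagged J.
By R27 (it is tagged J, it is tagged F): it is fragile.
By R4 (it is fragile): it is classified as G.
By R13 (it is classified as G): it has attribute H.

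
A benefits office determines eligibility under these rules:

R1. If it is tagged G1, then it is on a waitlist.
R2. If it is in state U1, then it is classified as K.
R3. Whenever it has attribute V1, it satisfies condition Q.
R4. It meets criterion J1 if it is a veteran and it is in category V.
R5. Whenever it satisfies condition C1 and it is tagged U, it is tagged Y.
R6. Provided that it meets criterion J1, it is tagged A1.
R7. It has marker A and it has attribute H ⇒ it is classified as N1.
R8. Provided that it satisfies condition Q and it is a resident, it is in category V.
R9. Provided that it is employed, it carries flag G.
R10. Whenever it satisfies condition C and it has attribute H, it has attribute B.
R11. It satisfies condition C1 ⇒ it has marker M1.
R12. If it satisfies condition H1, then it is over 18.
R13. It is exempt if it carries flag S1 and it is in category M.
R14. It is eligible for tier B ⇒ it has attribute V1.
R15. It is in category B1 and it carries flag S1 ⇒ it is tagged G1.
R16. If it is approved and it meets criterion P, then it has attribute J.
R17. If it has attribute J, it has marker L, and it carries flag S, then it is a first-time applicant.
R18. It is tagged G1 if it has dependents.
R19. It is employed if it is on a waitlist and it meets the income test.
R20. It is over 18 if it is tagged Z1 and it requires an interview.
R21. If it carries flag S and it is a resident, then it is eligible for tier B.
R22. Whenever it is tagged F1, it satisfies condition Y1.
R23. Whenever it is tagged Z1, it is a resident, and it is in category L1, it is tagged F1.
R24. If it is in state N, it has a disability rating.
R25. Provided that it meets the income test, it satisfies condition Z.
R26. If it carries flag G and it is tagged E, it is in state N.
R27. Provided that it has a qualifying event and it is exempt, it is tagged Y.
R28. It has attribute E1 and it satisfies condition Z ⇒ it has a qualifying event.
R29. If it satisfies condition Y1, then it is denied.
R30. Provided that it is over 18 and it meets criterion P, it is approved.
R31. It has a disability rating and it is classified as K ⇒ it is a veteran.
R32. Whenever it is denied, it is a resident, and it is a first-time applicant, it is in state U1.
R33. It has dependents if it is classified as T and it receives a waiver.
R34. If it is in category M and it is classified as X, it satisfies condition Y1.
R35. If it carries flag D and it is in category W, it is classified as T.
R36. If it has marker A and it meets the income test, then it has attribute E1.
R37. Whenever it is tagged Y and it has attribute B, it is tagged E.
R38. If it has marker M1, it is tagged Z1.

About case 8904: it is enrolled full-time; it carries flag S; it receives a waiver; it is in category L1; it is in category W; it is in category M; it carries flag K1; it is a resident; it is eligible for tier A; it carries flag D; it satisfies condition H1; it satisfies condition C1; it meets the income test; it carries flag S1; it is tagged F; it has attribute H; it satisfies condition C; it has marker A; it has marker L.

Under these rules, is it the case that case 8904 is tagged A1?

No

Forward chaining from the given facts derives: is classified as N1, has attribute B, has marker M1, is over 18, is exempt, is eligible for tier B, satisfies condition Z, is classified as T, has attribute E1, is tagged Z1, has attribute V1, is tagged F1, has a qualifying event, has dependents, satisfies condition Q, is in category V, is tagged G1, satisfies condition Y1, is tagged Y, is denied, is tagged E, is on a waitlist, is employed, carries flag G, is in state N, has a disability rating.
The only rule concluding "it is tagged A1" is R6, which needs "it meets criterion J1"; that is never established.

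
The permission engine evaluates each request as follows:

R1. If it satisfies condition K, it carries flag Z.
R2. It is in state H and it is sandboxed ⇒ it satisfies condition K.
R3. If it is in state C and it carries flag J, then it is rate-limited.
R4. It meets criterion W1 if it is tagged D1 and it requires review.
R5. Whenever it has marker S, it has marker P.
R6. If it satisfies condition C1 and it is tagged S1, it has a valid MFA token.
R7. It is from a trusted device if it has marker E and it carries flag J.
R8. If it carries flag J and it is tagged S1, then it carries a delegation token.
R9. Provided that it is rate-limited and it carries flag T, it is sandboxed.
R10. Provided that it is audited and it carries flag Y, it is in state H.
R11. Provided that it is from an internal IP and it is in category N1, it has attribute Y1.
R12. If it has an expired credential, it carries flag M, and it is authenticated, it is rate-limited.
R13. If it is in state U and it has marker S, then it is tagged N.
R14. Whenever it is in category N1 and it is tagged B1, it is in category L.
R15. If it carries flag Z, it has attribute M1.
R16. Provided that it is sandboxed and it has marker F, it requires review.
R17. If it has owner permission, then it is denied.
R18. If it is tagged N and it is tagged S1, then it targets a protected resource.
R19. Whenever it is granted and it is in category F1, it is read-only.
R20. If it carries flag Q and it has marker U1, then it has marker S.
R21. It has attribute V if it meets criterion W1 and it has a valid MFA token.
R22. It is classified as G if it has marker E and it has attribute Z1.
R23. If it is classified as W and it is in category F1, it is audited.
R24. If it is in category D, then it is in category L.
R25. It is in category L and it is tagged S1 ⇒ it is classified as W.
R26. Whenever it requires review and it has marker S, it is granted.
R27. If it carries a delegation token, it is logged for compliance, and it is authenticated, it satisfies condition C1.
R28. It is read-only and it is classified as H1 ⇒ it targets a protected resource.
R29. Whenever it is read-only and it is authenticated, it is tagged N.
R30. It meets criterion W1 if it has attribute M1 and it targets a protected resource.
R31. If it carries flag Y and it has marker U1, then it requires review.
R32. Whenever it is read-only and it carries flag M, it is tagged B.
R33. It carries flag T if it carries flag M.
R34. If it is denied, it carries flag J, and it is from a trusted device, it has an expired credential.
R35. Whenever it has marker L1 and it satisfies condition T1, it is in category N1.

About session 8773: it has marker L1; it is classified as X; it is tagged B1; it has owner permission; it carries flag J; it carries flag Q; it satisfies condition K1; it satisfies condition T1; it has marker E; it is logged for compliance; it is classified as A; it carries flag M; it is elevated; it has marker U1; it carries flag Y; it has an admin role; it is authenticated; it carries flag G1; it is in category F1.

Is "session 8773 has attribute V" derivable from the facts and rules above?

Forward chaining from the given facts derives: is from a trusted device, is denied, has marker S, requires review, carries flag T, has an expired credential, is in category N1, has marker P, is rate-limited, is in category L, is granted, is sandboxed, is read-only, is tagged N, is tagged B.
The only rule concluding "it has attribute V" is R21, which needs "it meets criterion W1"; that is never established.

No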